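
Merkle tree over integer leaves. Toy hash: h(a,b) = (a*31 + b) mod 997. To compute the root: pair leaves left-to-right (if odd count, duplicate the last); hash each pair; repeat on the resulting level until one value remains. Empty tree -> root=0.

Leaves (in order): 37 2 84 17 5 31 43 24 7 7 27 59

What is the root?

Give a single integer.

Answer: 329

Derivation:
L0: [37, 2, 84, 17, 5, 31, 43, 24, 7, 7, 27, 59]
L1: h(37,2)=(37*31+2)%997=152 h(84,17)=(84*31+17)%997=627 h(5,31)=(5*31+31)%997=186 h(43,24)=(43*31+24)%997=360 h(7,7)=(7*31+7)%997=224 h(27,59)=(27*31+59)%997=896 -> [152, 627, 186, 360, 224, 896]
L2: h(152,627)=(152*31+627)%997=354 h(186,360)=(186*31+360)%997=144 h(224,896)=(224*31+896)%997=861 -> [354, 144, 861]
L3: h(354,144)=(354*31+144)%997=151 h(861,861)=(861*31+861)%997=633 -> [151, 633]
L4: h(151,633)=(151*31+633)%997=329 -> [329]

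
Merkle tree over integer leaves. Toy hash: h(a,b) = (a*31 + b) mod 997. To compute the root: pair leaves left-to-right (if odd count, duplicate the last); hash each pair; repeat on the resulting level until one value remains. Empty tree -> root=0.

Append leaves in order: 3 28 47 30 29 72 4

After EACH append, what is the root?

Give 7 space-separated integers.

Answer: 3 121 270 253 650 32 186

Derivation:
After append 3 (leaves=[3]):
  L0: [3]
  root=3
After append 28 (leaves=[3, 28]):
  L0: [3, 28]
  L1: h(3,28)=(3*31+28)%997=121 -> [121]
  root=121
After append 47 (leaves=[3, 28, 47]):
  L0: [3, 28, 47]
  L1: h(3,28)=(3*31+28)%997=121 h(47,47)=(47*31+47)%997=507 -> [121, 507]
  L2: h(121,507)=(121*31+507)%997=270 -> [270]
  root=270
After append 30 (leaves=[3, 28, 47, 30]):
  L0: [3, 28, 47, 30]
  L1: h(3,28)=(3*31+28)%997=121 h(47,30)=(47*31+30)%997=490 -> [121, 490]
  L2: h(121,490)=(121*31+490)%997=253 -> [253]
  root=253
After append 29 (leaves=[3, 28, 47, 30, 29]):
  L0: [3, 28, 47, 30, 29]
  L1: h(3,28)=(3*31+28)%997=121 h(47,30)=(47*31+30)%997=490 h(29,29)=(29*31+29)%997=928 -> [121, 490, 928]
  L2: h(121,490)=(121*31+490)%997=253 h(928,928)=(928*31+928)%997=783 -> [253, 783]
  L3: h(253,783)=(253*31+783)%997=650 -> [650]
  root=650
After append 72 (leaves=[3, 28, 47, 30, 29, 72]):
  L0: [3, 28, 47, 30, 29, 72]
  L1: h(3,28)=(3*31+28)%997=121 h(47,30)=(47*31+30)%997=490 h(29,72)=(29*31+72)%997=971 -> [121, 490, 971]
  L2: h(121,490)=(121*31+490)%997=253 h(971,971)=(971*31+971)%997=165 -> [253, 165]
  L3: h(253,165)=(253*31+165)%997=32 -> [32]
  root=32
After append 4 (leaves=[3, 28, 47, 30, 29, 72, 4]):
  L0: [3, 28, 47, 30, 29, 72, 4]
  L1: h(3,28)=(3*31+28)%997=121 h(47,30)=(47*31+30)%997=490 h(29,72)=(29*31+72)%997=971 h(4,4)=(4*31+4)%997=128 -> [121, 490, 971, 128]
  L2: h(121,490)=(121*31+490)%997=253 h(971,128)=(971*31+128)%997=319 -> [253, 319]
  L3: h(253,319)=(253*31+319)%997=186 -> [186]
  root=186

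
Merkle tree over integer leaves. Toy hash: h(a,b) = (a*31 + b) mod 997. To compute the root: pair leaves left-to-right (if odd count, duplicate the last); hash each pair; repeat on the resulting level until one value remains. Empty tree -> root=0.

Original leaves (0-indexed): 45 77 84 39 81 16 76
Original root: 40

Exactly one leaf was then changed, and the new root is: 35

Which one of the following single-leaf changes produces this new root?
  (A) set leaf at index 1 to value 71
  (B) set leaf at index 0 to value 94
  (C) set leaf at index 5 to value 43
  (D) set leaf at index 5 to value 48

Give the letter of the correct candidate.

Answer: D

Derivation:
Original leaves: [45, 77, 84, 39, 81, 16, 76]
Target new root: 35
Try each candidate change and compute the resulting root:
Candidate A: set leaf[1] = 71 -> leaves = [45, 71, 84, 39, 81, 16, 76]
  L0: [45, 71, 84, 39, 81, 16, 76]
  L1: h(45,71)=(45*31+71)%997=469 h(84,39)=(84*31+39)%997=649 h(81,16)=(81*31+16)%997=533 h(76,76)=(76*31+76)%997=438 -> [469, 649, 533, 438]
  L2: h(469,649)=(469*31+649)%997=233 h(533,438)=(533*31+438)%997=12 -> [233, 12]
  L3: h(233,12)=(233*31+12)%997=256 -> [256]
  root = 256 != target 35
Candidate B: set leaf[0] = 94 -> leaves = [94, 77, 84, 39, 81, 16, 76]
  L0: [94, 77, 84, 39, 81, 16, 76]
  L1: h(94,77)=(94*31+77)%997=0 h(84,39)=(84*31+39)%997=649 h(81,16)=(81*31+16)%997=533 h(76,76)=(76*31+76)%997=438 -> [0, 649, 533, 438]
  L2: h(0,649)=(0*31+649)%997=649 h(533,438)=(533*31+438)%997=12 -> [649, 12]
  L3: h(649,12)=(649*31+12)%997=191 -> [191]
  root = 191 != target 35
Candidate C: set leaf[5] = 43 -> leaves = [45, 77, 84, 39, 81, 43, 76]
  L0: [45, 77, 84, 39, 81, 43, 76]
  L1: h(45,77)=(45*31+77)%997=475 h(84,39)=(84*31+39)%997=649 h(81,43)=(81*31+43)%997=560 h(76,76)=(76*31+76)%997=438 -> [475, 649, 560, 438]
  L2: h(475,649)=(475*31+649)%997=419 h(560,438)=(560*31+438)%997=849 -> [419, 849]
  L3: h(419,849)=(419*31+849)%997=877 -> [877]
  root = 877 != target 35
Candidate D: set leaf[5] = 48 -> leaves = [45, 77, 84, 39, 81, 48, 76]
  L0: [45, 77, 84, 39, 81, 48, 76]
  L1: h(45,77)=(45*31+77)%997=475 h(84,39)=(84*31+39)%997=649 h(81,48)=(81*31+48)%997=565 h(76,76)=(76*31+76)%997=438 -> [475, 649, 565, 438]
  L2: h(475,649)=(475*31+649)%997=419 h(565,438)=(565*31+438)%997=7 -> [419, 7]
  L3: h(419,7)=(419*31+7)%997=35 -> [35]
  root = 35 == target 35  ** MATCH **
Candidate D produces the target root.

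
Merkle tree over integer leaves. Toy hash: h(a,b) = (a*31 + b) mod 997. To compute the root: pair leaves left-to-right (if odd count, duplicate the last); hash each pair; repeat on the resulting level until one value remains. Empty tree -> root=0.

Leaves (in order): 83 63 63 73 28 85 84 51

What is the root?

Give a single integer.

Answer: 108

Derivation:
L0: [83, 63, 63, 73, 28, 85, 84, 51]
L1: h(83,63)=(83*31+63)%997=642 h(63,73)=(63*31+73)%997=32 h(28,85)=(28*31+85)%997=953 h(84,51)=(84*31+51)%997=661 -> [642, 32, 953, 661]
L2: h(642,32)=(642*31+32)%997=991 h(953,661)=(953*31+661)%997=294 -> [991, 294]
L3: h(991,294)=(991*31+294)%997=108 -> [108]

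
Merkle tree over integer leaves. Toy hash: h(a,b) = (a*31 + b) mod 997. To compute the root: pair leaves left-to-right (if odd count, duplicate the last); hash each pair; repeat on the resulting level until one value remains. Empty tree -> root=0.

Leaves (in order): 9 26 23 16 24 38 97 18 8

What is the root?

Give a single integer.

L0: [9, 26, 23, 16, 24, 38, 97, 18, 8]
L1: h(9,26)=(9*31+26)%997=305 h(23,16)=(23*31+16)%997=729 h(24,38)=(24*31+38)%997=782 h(97,18)=(97*31+18)%997=34 h(8,8)=(8*31+8)%997=256 -> [305, 729, 782, 34, 256]
L2: h(305,729)=(305*31+729)%997=214 h(782,34)=(782*31+34)%997=348 h(256,256)=(256*31+256)%997=216 -> [214, 348, 216]
L3: h(214,348)=(214*31+348)%997=3 h(216,216)=(216*31+216)%997=930 -> [3, 930]
L4: h(3,930)=(3*31+930)%997=26 -> [26]

Answer: 26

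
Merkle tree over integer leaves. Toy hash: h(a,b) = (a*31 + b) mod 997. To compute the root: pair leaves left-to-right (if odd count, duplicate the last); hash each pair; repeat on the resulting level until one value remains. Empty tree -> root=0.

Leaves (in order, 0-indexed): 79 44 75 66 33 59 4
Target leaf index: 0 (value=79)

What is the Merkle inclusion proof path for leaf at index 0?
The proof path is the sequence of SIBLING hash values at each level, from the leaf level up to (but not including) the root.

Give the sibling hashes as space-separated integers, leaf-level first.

L0 (leaves): [79, 44, 75, 66, 33, 59, 4], target index=0
L1: h(79,44)=(79*31+44)%997=499 [pair 0] h(75,66)=(75*31+66)%997=397 [pair 1] h(33,59)=(33*31+59)%997=85 [pair 2] h(4,4)=(4*31+4)%997=128 [pair 3] -> [499, 397, 85, 128]
  Sibling for proof at L0: 44
L2: h(499,397)=(499*31+397)%997=911 [pair 0] h(85,128)=(85*31+128)%997=769 [pair 1] -> [911, 769]
  Sibling for proof at L1: 397
L3: h(911,769)=(911*31+769)%997=97 [pair 0] -> [97]
  Sibling for proof at L2: 769
Root: 97
Proof path (sibling hashes from leaf to root): [44, 397, 769]

Answer: 44 397 769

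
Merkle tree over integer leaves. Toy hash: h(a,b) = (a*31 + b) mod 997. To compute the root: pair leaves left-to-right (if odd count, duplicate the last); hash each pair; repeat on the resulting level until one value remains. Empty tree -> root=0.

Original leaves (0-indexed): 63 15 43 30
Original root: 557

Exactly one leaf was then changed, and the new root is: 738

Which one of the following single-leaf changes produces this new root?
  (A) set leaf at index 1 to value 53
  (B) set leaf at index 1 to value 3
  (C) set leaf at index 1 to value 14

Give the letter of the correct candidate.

Answer: A

Derivation:
Original leaves: [63, 15, 43, 30]
Target new root: 738
Try each candidate change and compute the resulting root:
Candidate A: set leaf[1] = 53 -> leaves = [63, 53, 43, 30]
  L0: [63, 53, 43, 30]
  L1: h(63,53)=(63*31+53)%997=12 h(43,30)=(43*31+30)%997=366 -> [12, 366]
  L2: h(12,366)=(12*31+366)%997=738 -> [738]
  root = 738 == target 738  ** MATCH **
Candidate B: set leaf[1] = 3 -> leaves = [63, 3, 43, 30]
  L0: [63, 3, 43, 30]
  L1: h(63,3)=(63*31+3)%997=959 h(43,30)=(43*31+30)%997=366 -> [959, 366]
  L2: h(959,366)=(959*31+366)%997=185 -> [185]
  root = 185 != target 738
Candidate C: set leaf[1] = 14 -> leaves = [63, 14, 43, 30]
  L0: [63, 14, 43, 30]
  L1: h(63,14)=(63*31+14)%997=970 h(43,30)=(43*31+30)%997=366 -> [970, 366]
  L2: h(970,366)=(970*31+366)%997=526 -> [526]
  root = 526 != target 738
Candidate A produces the target root.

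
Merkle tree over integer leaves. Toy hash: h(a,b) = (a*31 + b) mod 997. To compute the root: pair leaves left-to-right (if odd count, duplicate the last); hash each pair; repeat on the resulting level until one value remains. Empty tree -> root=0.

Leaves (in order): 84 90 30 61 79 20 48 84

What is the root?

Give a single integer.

Answer: 881

Derivation:
L0: [84, 90, 30, 61, 79, 20, 48, 84]
L1: h(84,90)=(84*31+90)%997=700 h(30,61)=(30*31+61)%997=991 h(79,20)=(79*31+20)%997=475 h(48,84)=(48*31+84)%997=575 -> [700, 991, 475, 575]
L2: h(700,991)=(700*31+991)%997=757 h(475,575)=(475*31+575)%997=345 -> [757, 345]
L3: h(757,345)=(757*31+345)%997=881 -> [881]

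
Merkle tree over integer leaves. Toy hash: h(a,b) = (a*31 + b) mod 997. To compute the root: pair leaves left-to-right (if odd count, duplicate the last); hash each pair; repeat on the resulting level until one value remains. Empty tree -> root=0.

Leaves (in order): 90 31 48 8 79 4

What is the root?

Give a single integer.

L0: [90, 31, 48, 8, 79, 4]
L1: h(90,31)=(90*31+31)%997=827 h(48,8)=(48*31+8)%997=499 h(79,4)=(79*31+4)%997=459 -> [827, 499, 459]
L2: h(827,499)=(827*31+499)%997=214 h(459,459)=(459*31+459)%997=730 -> [214, 730]
L3: h(214,730)=(214*31+730)%997=385 -> [385]

Answer: 385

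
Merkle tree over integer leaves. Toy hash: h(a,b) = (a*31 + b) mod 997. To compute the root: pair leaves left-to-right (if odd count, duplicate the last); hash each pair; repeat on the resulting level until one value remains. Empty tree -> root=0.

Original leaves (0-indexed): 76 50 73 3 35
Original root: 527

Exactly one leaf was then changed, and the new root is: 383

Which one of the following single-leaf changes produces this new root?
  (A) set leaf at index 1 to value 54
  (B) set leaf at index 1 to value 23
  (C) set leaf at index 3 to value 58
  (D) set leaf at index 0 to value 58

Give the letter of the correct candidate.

Answer: A

Derivation:
Original leaves: [76, 50, 73, 3, 35]
Target new root: 383
Try each candidate change and compute the resulting root:
Candidate A: set leaf[1] = 54 -> leaves = [76, 54, 73, 3, 35]
  L0: [76, 54, 73, 3, 35]
  L1: h(76,54)=(76*31+54)%997=416 h(73,3)=(73*31+3)%997=272 h(35,35)=(35*31+35)%997=123 -> [416, 272, 123]
  L2: h(416,272)=(416*31+272)%997=207 h(123,123)=(123*31+123)%997=945 -> [207, 945]
  L3: h(207,945)=(207*31+945)%997=383 -> [383]
  root = 383 == target 383  ** MATCH **
Candidate B: set leaf[1] = 23 -> leaves = [76, 23, 73, 3, 35]
  L0: [76, 23, 73, 3, 35]
  L1: h(76,23)=(76*31+23)%997=385 h(73,3)=(73*31+3)%997=272 h(35,35)=(35*31+35)%997=123 -> [385, 272, 123]
  L2: h(385,272)=(385*31+272)%997=243 h(123,123)=(123*31+123)%997=945 -> [243, 945]
  L3: h(243,945)=(243*31+945)%997=502 -> [502]
  root = 502 != target 383
Candidate C: set leaf[3] = 58 -> leaves = [76, 50, 73, 58, 35]
  L0: [76, 50, 73, 58, 35]
  L1: h(76,50)=(76*31+50)%997=412 h(73,58)=(73*31+58)%997=327 h(35,35)=(35*31+35)%997=123 -> [412, 327, 123]
  L2: h(412,327)=(412*31+327)%997=138 h(123,123)=(123*31+123)%997=945 -> [138, 945]
  L3: h(138,945)=(138*31+945)%997=238 -> [238]
  root = 238 != target 383
Candidate D: set leaf[0] = 58 -> leaves = [58, 50, 73, 3, 35]
  L0: [58, 50, 73, 3, 35]
  L1: h(58,50)=(58*31+50)%997=851 h(73,3)=(73*31+3)%997=272 h(35,35)=(35*31+35)%997=123 -> [851, 272, 123]
  L2: h(851,272)=(851*31+272)%997=731 h(123,123)=(123*31+123)%997=945 -> [731, 945]
  L3: h(731,945)=(731*31+945)%997=675 -> [675]
  root = 675 != target 383
Candidate A produces the target root.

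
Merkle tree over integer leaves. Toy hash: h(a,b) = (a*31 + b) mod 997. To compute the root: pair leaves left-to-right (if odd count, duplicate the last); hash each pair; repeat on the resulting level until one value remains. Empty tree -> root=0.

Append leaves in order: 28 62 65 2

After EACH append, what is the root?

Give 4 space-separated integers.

Answer: 28 930 3 937

Derivation:
After append 28 (leaves=[28]):
  L0: [28]
  root=28
After append 62 (leaves=[28, 62]):
  L0: [28, 62]
  L1: h(28,62)=(28*31+62)%997=930 -> [930]
  root=930
After append 65 (leaves=[28, 62, 65]):
  L0: [28, 62, 65]
  L1: h(28,62)=(28*31+62)%997=930 h(65,65)=(65*31+65)%997=86 -> [930, 86]
  L2: h(930,86)=(930*31+86)%997=3 -> [3]
  root=3
After append 2 (leaves=[28, 62, 65, 2]):
  L0: [28, 62, 65, 2]
  L1: h(28,62)=(28*31+62)%997=930 h(65,2)=(65*31+2)%997=23 -> [930, 23]
  L2: h(930,23)=(930*31+23)%997=937 -> [937]
  root=937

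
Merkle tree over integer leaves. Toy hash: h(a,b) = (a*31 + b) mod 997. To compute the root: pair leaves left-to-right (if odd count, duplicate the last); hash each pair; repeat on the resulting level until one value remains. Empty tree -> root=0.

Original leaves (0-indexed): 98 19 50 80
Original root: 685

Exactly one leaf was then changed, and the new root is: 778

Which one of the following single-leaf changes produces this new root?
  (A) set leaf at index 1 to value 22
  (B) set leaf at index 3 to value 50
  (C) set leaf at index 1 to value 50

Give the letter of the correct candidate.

Original leaves: [98, 19, 50, 80]
Target new root: 778
Try each candidate change and compute the resulting root:
Candidate A: set leaf[1] = 22 -> leaves = [98, 22, 50, 80]
  L0: [98, 22, 50, 80]
  L1: h(98,22)=(98*31+22)%997=69 h(50,80)=(50*31+80)%997=633 -> [69, 633]
  L2: h(69,633)=(69*31+633)%997=778 -> [778]
  root = 778 == target 778  ** MATCH **
Candidate B: set leaf[3] = 50 -> leaves = [98, 19, 50, 50]
  L0: [98, 19, 50, 50]
  L1: h(98,19)=(98*31+19)%997=66 h(50,50)=(50*31+50)%997=603 -> [66, 603]
  L2: h(66,603)=(66*31+603)%997=655 -> [655]
  root = 655 != target 778
Candidate C: set leaf[1] = 50 -> leaves = [98, 50, 50, 80]
  L0: [98, 50, 50, 80]
  L1: h(98,50)=(98*31+50)%997=97 h(50,80)=(50*31+80)%997=633 -> [97, 633]
  L2: h(97,633)=(97*31+633)%997=649 -> [649]
  root = 649 != target 778
Candidate A produces the target root.

Answer: A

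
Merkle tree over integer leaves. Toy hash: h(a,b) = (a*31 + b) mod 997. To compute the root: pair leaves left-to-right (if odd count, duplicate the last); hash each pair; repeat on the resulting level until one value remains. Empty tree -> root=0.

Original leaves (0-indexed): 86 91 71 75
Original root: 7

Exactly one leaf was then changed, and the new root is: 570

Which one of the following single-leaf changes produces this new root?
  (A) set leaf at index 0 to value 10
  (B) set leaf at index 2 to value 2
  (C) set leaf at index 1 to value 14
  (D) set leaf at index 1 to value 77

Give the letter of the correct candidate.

Answer: D

Derivation:
Original leaves: [86, 91, 71, 75]
Target new root: 570
Try each candidate change and compute the resulting root:
Candidate A: set leaf[0] = 10 -> leaves = [10, 91, 71, 75]
  L0: [10, 91, 71, 75]
  L1: h(10,91)=(10*31+91)%997=401 h(71,75)=(71*31+75)%997=282 -> [401, 282]
  L2: h(401,282)=(401*31+282)%997=749 -> [749]
  root = 749 != target 570
Candidate B: set leaf[2] = 2 -> leaves = [86, 91, 2, 75]
  L0: [86, 91, 2, 75]
  L1: h(86,91)=(86*31+91)%997=763 h(2,75)=(2*31+75)%997=137 -> [763, 137]
  L2: h(763,137)=(763*31+137)%997=859 -> [859]
  root = 859 != target 570
Candidate C: set leaf[1] = 14 -> leaves = [86, 14, 71, 75]
  L0: [86, 14, 71, 75]
  L1: h(86,14)=(86*31+14)%997=686 h(71,75)=(71*31+75)%997=282 -> [686, 282]
  L2: h(686,282)=(686*31+282)%997=611 -> [611]
  root = 611 != target 570
Candidate D: set leaf[1] = 77 -> leaves = [86, 77, 71, 75]
  L0: [86, 77, 71, 75]
  L1: h(86,77)=(86*31+77)%997=749 h(71,75)=(71*31+75)%997=282 -> [749, 282]
  L2: h(749,282)=(749*31+282)%997=570 -> [570]
  root = 570 == target 570  ** MATCH **
Candidate D produces the target root.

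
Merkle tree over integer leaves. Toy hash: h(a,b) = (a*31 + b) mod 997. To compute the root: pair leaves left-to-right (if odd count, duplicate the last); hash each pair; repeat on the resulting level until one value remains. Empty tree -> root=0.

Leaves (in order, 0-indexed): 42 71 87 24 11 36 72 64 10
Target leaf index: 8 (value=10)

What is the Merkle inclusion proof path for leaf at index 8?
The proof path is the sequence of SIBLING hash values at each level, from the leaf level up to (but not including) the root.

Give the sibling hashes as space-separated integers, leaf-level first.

Answer: 10 320 270 53

Derivation:
L0 (leaves): [42, 71, 87, 24, 11, 36, 72, 64, 10], target index=8
L1: h(42,71)=(42*31+71)%997=376 [pair 0] h(87,24)=(87*31+24)%997=727 [pair 1] h(11,36)=(11*31+36)%997=377 [pair 2] h(72,64)=(72*31+64)%997=302 [pair 3] h(10,10)=(10*31+10)%997=320 [pair 4] -> [376, 727, 377, 302, 320]
  Sibling for proof at L0: 10
L2: h(376,727)=(376*31+727)%997=419 [pair 0] h(377,302)=(377*31+302)%997=25 [pair 1] h(320,320)=(320*31+320)%997=270 [pair 2] -> [419, 25, 270]
  Sibling for proof at L1: 320
L3: h(419,25)=(419*31+25)%997=53 [pair 0] h(270,270)=(270*31+270)%997=664 [pair 1] -> [53, 664]
  Sibling for proof at L2: 270
L4: h(53,664)=(53*31+664)%997=313 [pair 0] -> [313]
  Sibling for proof at L3: 53
Root: 313
Proof path (sibling hashes from leaf to root): [10, 320, 270, 53]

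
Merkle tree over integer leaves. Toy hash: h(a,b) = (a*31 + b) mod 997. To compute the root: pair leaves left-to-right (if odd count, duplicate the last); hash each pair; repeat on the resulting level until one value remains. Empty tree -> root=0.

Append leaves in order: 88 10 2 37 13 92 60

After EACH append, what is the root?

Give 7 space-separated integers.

After append 88 (leaves=[88]):
  L0: [88]
  root=88
After append 10 (leaves=[88, 10]):
  L0: [88, 10]
  L1: h(88,10)=(88*31+10)%997=744 -> [744]
  root=744
After append 2 (leaves=[88, 10, 2]):
  L0: [88, 10, 2]
  L1: h(88,10)=(88*31+10)%997=744 h(2,2)=(2*31+2)%997=64 -> [744, 64]
  L2: h(744,64)=(744*31+64)%997=197 -> [197]
  root=197
After append 37 (leaves=[88, 10, 2, 37]):
  L0: [88, 10, 2, 37]
  L1: h(88,10)=(88*31+10)%997=744 h(2,37)=(2*31+37)%997=99 -> [744, 99]
  L2: h(744,99)=(744*31+99)%997=232 -> [232]
  root=232
After append 13 (leaves=[88, 10, 2, 37, 13]):
  L0: [88, 10, 2, 37, 13]
  L1: h(88,10)=(88*31+10)%997=744 h(2,37)=(2*31+37)%997=99 h(13,13)=(13*31+13)%997=416 -> [744, 99, 416]
  L2: h(744,99)=(744*31+99)%997=232 h(416,416)=(416*31+416)%997=351 -> [232, 351]
  L3: h(232,351)=(232*31+351)%997=564 -> [564]
  root=564
After append 92 (leaves=[88, 10, 2, 37, 13, 92]):
  L0: [88, 10, 2, 37, 13, 92]
  L1: h(88,10)=(88*31+10)%997=744 h(2,37)=(2*31+37)%997=99 h(13,92)=(13*31+92)%997=495 -> [744, 99, 495]
  L2: h(744,99)=(744*31+99)%997=232 h(495,495)=(495*31+495)%997=885 -> [232, 885]
  L3: h(232,885)=(232*31+885)%997=101 -> [101]
  root=101
After append 60 (leaves=[88, 10, 2, 37, 13, 92, 60]):
  L0: [88, 10, 2, 37, 13, 92, 60]
  L1: h(88,10)=(88*31+10)%997=744 h(2,37)=(2*31+37)%997=99 h(13,92)=(13*31+92)%997=495 h(60,60)=(60*31+60)%997=923 -> [744, 99, 495, 923]
  L2: h(744,99)=(744*31+99)%997=232 h(495,923)=(495*31+923)%997=316 -> [232, 316]
  L3: h(232,316)=(232*31+316)%997=529 -> [529]
  root=529

Answer: 88 744 197 232 564 101 529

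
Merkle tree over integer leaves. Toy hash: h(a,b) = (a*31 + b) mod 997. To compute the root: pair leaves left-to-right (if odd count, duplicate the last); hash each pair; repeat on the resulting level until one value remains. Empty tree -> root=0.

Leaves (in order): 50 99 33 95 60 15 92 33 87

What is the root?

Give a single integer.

L0: [50, 99, 33, 95, 60, 15, 92, 33, 87]
L1: h(50,99)=(50*31+99)%997=652 h(33,95)=(33*31+95)%997=121 h(60,15)=(60*31+15)%997=878 h(92,33)=(92*31+33)%997=891 h(87,87)=(87*31+87)%997=790 -> [652, 121, 878, 891, 790]
L2: h(652,121)=(652*31+121)%997=393 h(878,891)=(878*31+891)%997=193 h(790,790)=(790*31+790)%997=355 -> [393, 193, 355]
L3: h(393,193)=(393*31+193)%997=412 h(355,355)=(355*31+355)%997=393 -> [412, 393]
L4: h(412,393)=(412*31+393)%997=204 -> [204]

Answer: 204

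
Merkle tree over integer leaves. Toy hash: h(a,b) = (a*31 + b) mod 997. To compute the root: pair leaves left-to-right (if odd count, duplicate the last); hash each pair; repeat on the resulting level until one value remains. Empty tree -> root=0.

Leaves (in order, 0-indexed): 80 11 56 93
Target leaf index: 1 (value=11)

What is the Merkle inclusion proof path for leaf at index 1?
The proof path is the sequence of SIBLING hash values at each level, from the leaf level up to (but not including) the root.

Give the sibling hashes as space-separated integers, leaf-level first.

Answer: 80 832

Derivation:
L0 (leaves): [80, 11, 56, 93], target index=1
L1: h(80,11)=(80*31+11)%997=497 [pair 0] h(56,93)=(56*31+93)%997=832 [pair 1] -> [497, 832]
  Sibling for proof at L0: 80
L2: h(497,832)=(497*31+832)%997=287 [pair 0] -> [287]
  Sibling for proof at L1: 832
Root: 287
Proof path (sibling hashes from leaf to root): [80, 832]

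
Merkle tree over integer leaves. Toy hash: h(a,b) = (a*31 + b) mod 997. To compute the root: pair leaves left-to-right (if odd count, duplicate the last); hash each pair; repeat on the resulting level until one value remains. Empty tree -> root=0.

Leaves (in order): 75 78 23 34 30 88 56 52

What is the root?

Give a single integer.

L0: [75, 78, 23, 34, 30, 88, 56, 52]
L1: h(75,78)=(75*31+78)%997=409 h(23,34)=(23*31+34)%997=747 h(30,88)=(30*31+88)%997=21 h(56,52)=(56*31+52)%997=791 -> [409, 747, 21, 791]
L2: h(409,747)=(409*31+747)%997=465 h(21,791)=(21*31+791)%997=445 -> [465, 445]
L3: h(465,445)=(465*31+445)%997=902 -> [902]

Answer: 902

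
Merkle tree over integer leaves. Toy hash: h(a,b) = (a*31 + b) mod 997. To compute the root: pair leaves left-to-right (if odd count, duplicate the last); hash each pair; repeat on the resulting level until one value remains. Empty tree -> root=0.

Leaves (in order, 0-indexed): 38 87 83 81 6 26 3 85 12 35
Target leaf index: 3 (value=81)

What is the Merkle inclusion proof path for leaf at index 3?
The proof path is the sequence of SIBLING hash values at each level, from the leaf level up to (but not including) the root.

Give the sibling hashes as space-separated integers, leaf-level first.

Answer: 83 268 768 22

Derivation:
L0 (leaves): [38, 87, 83, 81, 6, 26, 3, 85, 12, 35], target index=3
L1: h(38,87)=(38*31+87)%997=268 [pair 0] h(83,81)=(83*31+81)%997=660 [pair 1] h(6,26)=(6*31+26)%997=212 [pair 2] h(3,85)=(3*31+85)%997=178 [pair 3] h(12,35)=(12*31+35)%997=407 [pair 4] -> [268, 660, 212, 178, 407]
  Sibling for proof at L0: 83
L2: h(268,660)=(268*31+660)%997=992 [pair 0] h(212,178)=(212*31+178)%997=768 [pair 1] h(407,407)=(407*31+407)%997=63 [pair 2] -> [992, 768, 63]
  Sibling for proof at L1: 268
L3: h(992,768)=(992*31+768)%997=613 [pair 0] h(63,63)=(63*31+63)%997=22 [pair 1] -> [613, 22]
  Sibling for proof at L2: 768
L4: h(613,22)=(613*31+22)%997=82 [pair 0] -> [82]
  Sibling for proof at L3: 22
Root: 82
Proof path (sibling hashes from leaf to root): [83, 268, 768, 22]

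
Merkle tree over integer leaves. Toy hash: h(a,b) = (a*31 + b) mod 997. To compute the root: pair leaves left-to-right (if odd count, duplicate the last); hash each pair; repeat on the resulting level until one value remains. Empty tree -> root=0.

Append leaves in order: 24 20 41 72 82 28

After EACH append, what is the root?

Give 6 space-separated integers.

Answer: 24 764 71 102 391 657

Derivation:
After append 24 (leaves=[24]):
  L0: [24]
  root=24
After append 20 (leaves=[24, 20]):
  L0: [24, 20]
  L1: h(24,20)=(24*31+20)%997=764 -> [764]
  root=764
After append 41 (leaves=[24, 20, 41]):
  L0: [24, 20, 41]
  L1: h(24,20)=(24*31+20)%997=764 h(41,41)=(41*31+41)%997=315 -> [764, 315]
  L2: h(764,315)=(764*31+315)%997=71 -> [71]
  root=71
After append 72 (leaves=[24, 20, 41, 72]):
  L0: [24, 20, 41, 72]
  L1: h(24,20)=(24*31+20)%997=764 h(41,72)=(41*31+72)%997=346 -> [764, 346]
  L2: h(764,346)=(764*31+346)%997=102 -> [102]
  root=102
After append 82 (leaves=[24, 20, 41, 72, 82]):
  L0: [24, 20, 41, 72, 82]
  L1: h(24,20)=(24*31+20)%997=764 h(41,72)=(41*31+72)%997=346 h(82,82)=(82*31+82)%997=630 -> [764, 346, 630]
  L2: h(764,346)=(764*31+346)%997=102 h(630,630)=(630*31+630)%997=220 -> [102, 220]
  L3: h(102,220)=(102*31+220)%997=391 -> [391]
  root=391
After append 28 (leaves=[24, 20, 41, 72, 82, 28]):
  L0: [24, 20, 41, 72, 82, 28]
  L1: h(24,20)=(24*31+20)%997=764 h(41,72)=(41*31+72)%997=346 h(82,28)=(82*31+28)%997=576 -> [764, 346, 576]
  L2: h(764,346)=(764*31+346)%997=102 h(576,576)=(576*31+576)%997=486 -> [102, 486]
  L3: h(102,486)=(102*31+486)%997=657 -> [657]
  root=657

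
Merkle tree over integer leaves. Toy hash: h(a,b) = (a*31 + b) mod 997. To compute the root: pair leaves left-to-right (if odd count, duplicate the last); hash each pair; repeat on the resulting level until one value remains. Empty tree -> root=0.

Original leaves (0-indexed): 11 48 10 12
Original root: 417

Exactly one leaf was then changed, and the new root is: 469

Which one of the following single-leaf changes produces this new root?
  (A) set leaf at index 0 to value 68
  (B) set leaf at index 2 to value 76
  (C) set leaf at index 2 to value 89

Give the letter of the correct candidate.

Original leaves: [11, 48, 10, 12]
Target new root: 469
Try each candidate change and compute the resulting root:
Candidate A: set leaf[0] = 68 -> leaves = [68, 48, 10, 12]
  L0: [68, 48, 10, 12]
  L1: h(68,48)=(68*31+48)%997=162 h(10,12)=(10*31+12)%997=322 -> [162, 322]
  L2: h(162,322)=(162*31+322)%997=359 -> [359]
  root = 359 != target 469
Candidate B: set leaf[2] = 76 -> leaves = [11, 48, 76, 12]
  L0: [11, 48, 76, 12]
  L1: h(11,48)=(11*31+48)%997=389 h(76,12)=(76*31+12)%997=374 -> [389, 374]
  L2: h(389,374)=(389*31+374)%997=469 -> [469]
  root = 469 == target 469  ** MATCH **
Candidate C: set leaf[2] = 89 -> leaves = [11, 48, 89, 12]
  L0: [11, 48, 89, 12]
  L1: h(11,48)=(11*31+48)%997=389 h(89,12)=(89*31+12)%997=777 -> [389, 777]
  L2: h(389,777)=(389*31+777)%997=872 -> [872]
  root = 872 != target 469
Candidate B produces the target root.

Answer: B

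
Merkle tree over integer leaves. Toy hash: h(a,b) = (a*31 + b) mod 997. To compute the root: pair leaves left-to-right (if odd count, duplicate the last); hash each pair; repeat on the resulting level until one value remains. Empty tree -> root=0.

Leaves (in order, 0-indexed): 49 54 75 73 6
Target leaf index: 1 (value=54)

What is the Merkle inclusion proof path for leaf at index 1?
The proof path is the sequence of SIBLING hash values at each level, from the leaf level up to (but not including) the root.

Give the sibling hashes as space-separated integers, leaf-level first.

L0 (leaves): [49, 54, 75, 73, 6], target index=1
L1: h(49,54)=(49*31+54)%997=576 [pair 0] h(75,73)=(75*31+73)%997=404 [pair 1] h(6,6)=(6*31+6)%997=192 [pair 2] -> [576, 404, 192]
  Sibling for proof at L0: 49
L2: h(576,404)=(576*31+404)%997=314 [pair 0] h(192,192)=(192*31+192)%997=162 [pair 1] -> [314, 162]
  Sibling for proof at L1: 404
L3: h(314,162)=(314*31+162)%997=923 [pair 0] -> [923]
  Sibling for proof at L2: 162
Root: 923
Proof path (sibling hashes from leaf to root): [49, 404, 162]

Answer: 49 404 162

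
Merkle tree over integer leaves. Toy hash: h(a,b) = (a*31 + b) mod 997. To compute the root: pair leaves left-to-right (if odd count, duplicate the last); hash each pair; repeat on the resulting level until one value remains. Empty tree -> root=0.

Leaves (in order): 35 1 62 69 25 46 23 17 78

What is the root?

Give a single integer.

Answer: 133

Derivation:
L0: [35, 1, 62, 69, 25, 46, 23, 17, 78]
L1: h(35,1)=(35*31+1)%997=89 h(62,69)=(62*31+69)%997=994 h(25,46)=(25*31+46)%997=821 h(23,17)=(23*31+17)%997=730 h(78,78)=(78*31+78)%997=502 -> [89, 994, 821, 730, 502]
L2: h(89,994)=(89*31+994)%997=762 h(821,730)=(821*31+730)%997=259 h(502,502)=(502*31+502)%997=112 -> [762, 259, 112]
L3: h(762,259)=(762*31+259)%997=950 h(112,112)=(112*31+112)%997=593 -> [950, 593]
L4: h(950,593)=(950*31+593)%997=133 -> [133]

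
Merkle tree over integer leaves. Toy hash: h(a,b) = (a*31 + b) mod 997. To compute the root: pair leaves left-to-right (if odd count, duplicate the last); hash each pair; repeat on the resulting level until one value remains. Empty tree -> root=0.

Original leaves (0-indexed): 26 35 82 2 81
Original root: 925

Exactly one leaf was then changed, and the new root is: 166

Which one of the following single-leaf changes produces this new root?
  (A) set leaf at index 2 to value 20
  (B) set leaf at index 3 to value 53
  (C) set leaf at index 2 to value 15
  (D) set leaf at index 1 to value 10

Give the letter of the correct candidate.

Answer: A

Derivation:
Original leaves: [26, 35, 82, 2, 81]
Target new root: 166
Try each candidate change and compute the resulting root:
Candidate A: set leaf[2] = 20 -> leaves = [26, 35, 20, 2, 81]
  L0: [26, 35, 20, 2, 81]
  L1: h(26,35)=(26*31+35)%997=841 h(20,2)=(20*31+2)%997=622 h(81,81)=(81*31+81)%997=598 -> [841, 622, 598]
  L2: h(841,622)=(841*31+622)%997=771 h(598,598)=(598*31+598)%997=193 -> [771, 193]
  L3: h(771,193)=(771*31+193)%997=166 -> [166]
  root = 166 == target 166  ** MATCH **
Candidate B: set leaf[3] = 53 -> leaves = [26, 35, 82, 53, 81]
  L0: [26, 35, 82, 53, 81]
  L1: h(26,35)=(26*31+35)%997=841 h(82,53)=(82*31+53)%997=601 h(81,81)=(81*31+81)%997=598 -> [841, 601, 598]
  L2: h(841,601)=(841*31+601)%997=750 h(598,598)=(598*31+598)%997=193 -> [750, 193]
  L3: h(750,193)=(750*31+193)%997=512 -> [512]
  root = 512 != target 166
Candidate C: set leaf[2] = 15 -> leaves = [26, 35, 15, 2, 81]
  L0: [26, 35, 15, 2, 81]
  L1: h(26,35)=(26*31+35)%997=841 h(15,2)=(15*31+2)%997=467 h(81,81)=(81*31+81)%997=598 -> [841, 467, 598]
  L2: h(841,467)=(841*31+467)%997=616 h(598,598)=(598*31+598)%997=193 -> [616, 193]
  L3: h(616,193)=(616*31+193)%997=346 -> [346]
  root = 346 != target 166
Candidate D: set leaf[1] = 10 -> leaves = [26, 10, 82, 2, 81]
  L0: [26, 10, 82, 2, 81]
  L1: h(26,10)=(26*31+10)%997=816 h(82,2)=(82*31+2)%997=550 h(81,81)=(81*31+81)%997=598 -> [816, 550, 598]
  L2: h(816,550)=(816*31+550)%997=921 h(598,598)=(598*31+598)%997=193 -> [921, 193]
  L3: h(921,193)=(921*31+193)%997=828 -> [828]
  root = 828 != target 166
Candidate A produces the target root.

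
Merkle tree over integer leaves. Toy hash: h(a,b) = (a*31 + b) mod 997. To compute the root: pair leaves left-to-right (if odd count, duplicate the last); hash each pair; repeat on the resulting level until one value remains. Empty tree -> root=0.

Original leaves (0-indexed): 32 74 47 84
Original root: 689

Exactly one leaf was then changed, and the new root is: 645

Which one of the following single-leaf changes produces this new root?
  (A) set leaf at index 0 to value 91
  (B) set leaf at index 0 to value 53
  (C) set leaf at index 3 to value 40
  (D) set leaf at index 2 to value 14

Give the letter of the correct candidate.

Original leaves: [32, 74, 47, 84]
Target new root: 645
Try each candidate change and compute the resulting root:
Candidate A: set leaf[0] = 91 -> leaves = [91, 74, 47, 84]
  L0: [91, 74, 47, 84]
  L1: h(91,74)=(91*31+74)%997=901 h(47,84)=(47*31+84)%997=544 -> [901, 544]
  L2: h(901,544)=(901*31+544)%997=559 -> [559]
  root = 559 != target 645
Candidate B: set leaf[0] = 53 -> leaves = [53, 74, 47, 84]
  L0: [53, 74, 47, 84]
  L1: h(53,74)=(53*31+74)%997=720 h(47,84)=(47*31+84)%997=544 -> [720, 544]
  L2: h(720,544)=(720*31+544)%997=930 -> [930]
  root = 930 != target 645
Candidate C: set leaf[3] = 40 -> leaves = [32, 74, 47, 40]
  L0: [32, 74, 47, 40]
  L1: h(32,74)=(32*31+74)%997=69 h(47,40)=(47*31+40)%997=500 -> [69, 500]
  L2: h(69,500)=(69*31+500)%997=645 -> [645]
  root = 645 == target 645  ** MATCH **
Candidate D: set leaf[2] = 14 -> leaves = [32, 74, 14, 84]
  L0: [32, 74, 14, 84]
  L1: h(32,74)=(32*31+74)%997=69 h(14,84)=(14*31+84)%997=518 -> [69, 518]
  L2: h(69,518)=(69*31+518)%997=663 -> [663]
  root = 663 != target 645
Candidate C produces the target root.

Answer: C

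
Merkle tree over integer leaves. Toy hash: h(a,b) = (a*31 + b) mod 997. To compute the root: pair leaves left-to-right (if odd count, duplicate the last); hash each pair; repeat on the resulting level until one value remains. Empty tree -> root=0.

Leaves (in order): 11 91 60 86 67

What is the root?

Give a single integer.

L0: [11, 91, 60, 86, 67]
L1: h(11,91)=(11*31+91)%997=432 h(60,86)=(60*31+86)%997=949 h(67,67)=(67*31+67)%997=150 -> [432, 949, 150]
L2: h(432,949)=(432*31+949)%997=383 h(150,150)=(150*31+150)%997=812 -> [383, 812]
L3: h(383,812)=(383*31+812)%997=721 -> [721]

Answer: 721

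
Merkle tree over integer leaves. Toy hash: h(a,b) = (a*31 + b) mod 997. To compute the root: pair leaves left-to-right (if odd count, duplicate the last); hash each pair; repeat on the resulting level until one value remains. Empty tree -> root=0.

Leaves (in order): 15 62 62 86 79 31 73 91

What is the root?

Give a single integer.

Answer: 876

Derivation:
L0: [15, 62, 62, 86, 79, 31, 73, 91]
L1: h(15,62)=(15*31+62)%997=527 h(62,86)=(62*31+86)%997=14 h(79,31)=(79*31+31)%997=486 h(73,91)=(73*31+91)%997=360 -> [527, 14, 486, 360]
L2: h(527,14)=(527*31+14)%997=399 h(486,360)=(486*31+360)%997=471 -> [399, 471]
L3: h(399,471)=(399*31+471)%997=876 -> [876]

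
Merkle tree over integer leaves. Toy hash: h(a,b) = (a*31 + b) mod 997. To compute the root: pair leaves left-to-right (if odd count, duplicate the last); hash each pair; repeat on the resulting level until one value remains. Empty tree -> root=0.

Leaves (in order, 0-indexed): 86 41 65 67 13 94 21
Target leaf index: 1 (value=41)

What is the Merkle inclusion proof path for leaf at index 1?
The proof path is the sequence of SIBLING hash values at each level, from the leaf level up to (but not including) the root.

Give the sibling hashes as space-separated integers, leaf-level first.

L0 (leaves): [86, 41, 65, 67, 13, 94, 21], target index=1
L1: h(86,41)=(86*31+41)%997=713 [pair 0] h(65,67)=(65*31+67)%997=88 [pair 1] h(13,94)=(13*31+94)%997=497 [pair 2] h(21,21)=(21*31+21)%997=672 [pair 3] -> [713, 88, 497, 672]
  Sibling for proof at L0: 86
L2: h(713,88)=(713*31+88)%997=257 [pair 0] h(497,672)=(497*31+672)%997=127 [pair 1] -> [257, 127]
  Sibling for proof at L1: 88
L3: h(257,127)=(257*31+127)%997=118 [pair 0] -> [118]
  Sibling for proof at L2: 127
Root: 118
Proof path (sibling hashes from leaf to root): [86, 88, 127]

Answer: 86 88 127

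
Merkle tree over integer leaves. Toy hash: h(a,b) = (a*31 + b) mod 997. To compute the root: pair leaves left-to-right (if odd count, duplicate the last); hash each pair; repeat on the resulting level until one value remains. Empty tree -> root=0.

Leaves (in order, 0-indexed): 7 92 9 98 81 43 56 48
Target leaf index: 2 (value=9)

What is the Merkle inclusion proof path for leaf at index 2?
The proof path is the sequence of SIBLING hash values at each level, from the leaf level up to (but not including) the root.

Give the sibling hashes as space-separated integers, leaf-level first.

Answer: 98 309 201

Derivation:
L0 (leaves): [7, 92, 9, 98, 81, 43, 56, 48], target index=2
L1: h(7,92)=(7*31+92)%997=309 [pair 0] h(9,98)=(9*31+98)%997=377 [pair 1] h(81,43)=(81*31+43)%997=560 [pair 2] h(56,48)=(56*31+48)%997=787 [pair 3] -> [309, 377, 560, 787]
  Sibling for proof at L0: 98
L2: h(309,377)=(309*31+377)%997=983 [pair 0] h(560,787)=(560*31+787)%997=201 [pair 1] -> [983, 201]
  Sibling for proof at L1: 309
L3: h(983,201)=(983*31+201)%997=764 [pair 0] -> [764]
  Sibling for proof at L2: 201
Root: 764
Proof path (sibling hashes from leaf to root): [98, 309, 201]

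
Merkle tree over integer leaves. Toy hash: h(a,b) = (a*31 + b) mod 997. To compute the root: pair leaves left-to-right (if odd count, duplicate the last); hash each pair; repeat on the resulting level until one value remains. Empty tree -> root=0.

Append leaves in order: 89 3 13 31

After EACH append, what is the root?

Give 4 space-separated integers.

After append 89 (leaves=[89]):
  L0: [89]
  root=89
After append 3 (leaves=[89, 3]):
  L0: [89, 3]
  L1: h(89,3)=(89*31+3)%997=768 -> [768]
  root=768
After append 13 (leaves=[89, 3, 13]):
  L0: [89, 3, 13]
  L1: h(89,3)=(89*31+3)%997=768 h(13,13)=(13*31+13)%997=416 -> [768, 416]
  L2: h(768,416)=(768*31+416)%997=296 -> [296]
  root=296
After append 31 (leaves=[89, 3, 13, 31]):
  L0: [89, 3, 13, 31]
  L1: h(89,3)=(89*31+3)%997=768 h(13,31)=(13*31+31)%997=434 -> [768, 434]
  L2: h(768,434)=(768*31+434)%997=314 -> [314]
  root=314

Answer: 89 768 296 314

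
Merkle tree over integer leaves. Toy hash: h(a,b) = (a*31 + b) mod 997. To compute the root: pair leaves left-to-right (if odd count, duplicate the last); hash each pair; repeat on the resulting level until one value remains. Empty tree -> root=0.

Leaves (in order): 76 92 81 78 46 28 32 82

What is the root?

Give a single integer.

Answer: 393

Derivation:
L0: [76, 92, 81, 78, 46, 28, 32, 82]
L1: h(76,92)=(76*31+92)%997=454 h(81,78)=(81*31+78)%997=595 h(46,28)=(46*31+28)%997=457 h(32,82)=(32*31+82)%997=77 -> [454, 595, 457, 77]
L2: h(454,595)=(454*31+595)%997=711 h(457,77)=(457*31+77)%997=286 -> [711, 286]
L3: h(711,286)=(711*31+286)%997=393 -> [393]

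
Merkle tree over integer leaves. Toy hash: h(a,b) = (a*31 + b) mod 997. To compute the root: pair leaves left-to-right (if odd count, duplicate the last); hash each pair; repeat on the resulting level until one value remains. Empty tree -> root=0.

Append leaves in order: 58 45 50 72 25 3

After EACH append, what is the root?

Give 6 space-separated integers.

After append 58 (leaves=[58]):
  L0: [58]
  root=58
After append 45 (leaves=[58, 45]):
  L0: [58, 45]
  L1: h(58,45)=(58*31+45)%997=846 -> [846]
  root=846
After append 50 (leaves=[58, 45, 50]):
  L0: [58, 45, 50]
  L1: h(58,45)=(58*31+45)%997=846 h(50,50)=(50*31+50)%997=603 -> [846, 603]
  L2: h(846,603)=(846*31+603)%997=907 -> [907]
  root=907
After append 72 (leaves=[58, 45, 50, 72]):
  L0: [58, 45, 50, 72]
  L1: h(58,45)=(58*31+45)%997=846 h(50,72)=(50*31+72)%997=625 -> [846, 625]
  L2: h(846,625)=(846*31+625)%997=929 -> [929]
  root=929
After append 25 (leaves=[58, 45, 50, 72, 25]):
  L0: [58, 45, 50, 72, 25]
  L1: h(58,45)=(58*31+45)%997=846 h(50,72)=(50*31+72)%997=625 h(25,25)=(25*31+25)%997=800 -> [846, 625, 800]
  L2: h(846,625)=(846*31+625)%997=929 h(800,800)=(800*31+800)%997=675 -> [929, 675]
  L3: h(929,675)=(929*31+675)%997=561 -> [561]
  root=561
After append 3 (leaves=[58, 45, 50, 72, 25, 3]):
  L0: [58, 45, 50, 72, 25, 3]
  L1: h(58,45)=(58*31+45)%997=846 h(50,72)=(50*31+72)%997=625 h(25,3)=(25*31+3)%997=778 -> [846, 625, 778]
  L2: h(846,625)=(846*31+625)%997=929 h(778,778)=(778*31+778)%997=968 -> [929, 968]
  L3: h(929,968)=(929*31+968)%997=854 -> [854]
  root=854

Answer: 58 846 907 929 561 854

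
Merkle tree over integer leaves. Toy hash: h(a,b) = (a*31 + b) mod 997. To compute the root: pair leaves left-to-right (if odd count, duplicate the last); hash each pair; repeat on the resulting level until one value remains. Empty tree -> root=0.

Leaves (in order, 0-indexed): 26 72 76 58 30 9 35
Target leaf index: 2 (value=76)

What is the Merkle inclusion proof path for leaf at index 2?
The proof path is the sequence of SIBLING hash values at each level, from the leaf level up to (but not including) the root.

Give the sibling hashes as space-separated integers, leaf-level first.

L0 (leaves): [26, 72, 76, 58, 30, 9, 35], target index=2
L1: h(26,72)=(26*31+72)%997=878 [pair 0] h(76,58)=(76*31+58)%997=420 [pair 1] h(30,9)=(30*31+9)%997=939 [pair 2] h(35,35)=(35*31+35)%997=123 [pair 3] -> [878, 420, 939, 123]
  Sibling for proof at L0: 58
L2: h(878,420)=(878*31+420)%997=719 [pair 0] h(939,123)=(939*31+123)%997=319 [pair 1] -> [719, 319]
  Sibling for proof at L1: 878
L3: h(719,319)=(719*31+319)%997=674 [pair 0] -> [674]
  Sibling for proof at L2: 319
Root: 674
Proof path (sibling hashes from leaf to root): [58, 878, 319]

Answer: 58 878 319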